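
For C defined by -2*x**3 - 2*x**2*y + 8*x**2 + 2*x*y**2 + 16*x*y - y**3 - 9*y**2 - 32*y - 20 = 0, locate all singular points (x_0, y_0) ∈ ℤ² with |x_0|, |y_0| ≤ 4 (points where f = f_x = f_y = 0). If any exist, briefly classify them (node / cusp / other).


Singular points: {(2, -2)}; classification: cusp.

Compute partial derivatives:
  f_x = -6*x**2 - 4*x*y + 16*x + 2*y**2 + 16*y.
  f_y = -2*x**2 + 4*x*y + 16*x - 3*y**2 - 18*y - 32.
Scan x_0 ∈ {−4, ..., 4}. For each x_0, f_y(x_0, y) is a polynomial in y; find its integer roots y ∈ {−4, ..., 4}, then test f_x and f at those candidates.
  x = -4: f_y(-4, y) = -3*y**2 - 34*y - 128; no integer root y with |y| ≤ 4.
  x = -3: f_y(-3, y) = -3*y**2 - 30*y - 98; no integer root y with |y| ≤ 4.
  x = -2: f_y(-2, y) = -3*y**2 - 26*y - 72; no integer root y with |y| ≤ 4.
  x = -1: f_y(-1, y) = -3*y**2 - 22*y - 50; no integer root y with |y| ≤ 4.
  x = 0: f_y(0, y) = -3*y**2 - 18*y - 32; no integer root y with |y| ≤ 4.
  x = 1: f_y(1, y) = -3*y**2 - 14*y - 18; no integer root y with |y| ≤ 4.
  x = 2: f_y(2, y) = -3*y**2 - 10*y - 8; vanishes at y ∈ {-2}. (2, -2): f_x = 0, f = 0 — SINGULAR.
  x = 3: f_y(3, y) = -3*y**2 - 6*y - 2; no integer root y with |y| ≤ 4.
  x = 4: f_y(4, y) = -3*y**2 - 2*y; vanishes at y ∈ {0}. (4, 0): f_x = -32 ≠ 0.
Only singular point on the grid: (2, -2).
Classify: substitute x = 2 + u, y = -2 + v and expand: f = -2*u**3 - 2*u**2*v + 2*u*v**2 - v**3 + v**2.
No constant or linear terms (consistent with a singular point). Quadratic part: v**2. Cubic part: -2*u**3 - 2*u**2*v + 2*u*v**2 - v**3.
The quadratic part v**2 is a perfect square, so there is a single (double) tangent line v = 0, i.e. y = -2. Restricting the cubic part to that line (v = 0) leaves -2*u**3 ≠ 0, so f is not divisible by v and the branch is v² ≈ 2*u**3 to lowest order — this is a cusp.
Classification: cusp.


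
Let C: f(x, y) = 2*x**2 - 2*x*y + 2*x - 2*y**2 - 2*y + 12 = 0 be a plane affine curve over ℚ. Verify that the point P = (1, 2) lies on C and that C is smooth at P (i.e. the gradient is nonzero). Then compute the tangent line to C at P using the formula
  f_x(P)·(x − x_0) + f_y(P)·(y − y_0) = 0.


Tangent line at P: 2*x - 12*y + 22 = 0.

Step 1: f(1, 2) = 0, so P lies on C.
Step 2: partial derivatives
  f_x(x, y) = 4*x - 2*y + 2, f_y(x, y) = -2*x - 4*y - 2.
  f_x(P) = 2, f_y(P) = -12 (gradient nonzero, so P is smooth).
Step 3: tangent line at P: 2·(x − 1) + -12·(y − 2) = 0.
Expanding: 2*x - 12*y + 22 = 0.


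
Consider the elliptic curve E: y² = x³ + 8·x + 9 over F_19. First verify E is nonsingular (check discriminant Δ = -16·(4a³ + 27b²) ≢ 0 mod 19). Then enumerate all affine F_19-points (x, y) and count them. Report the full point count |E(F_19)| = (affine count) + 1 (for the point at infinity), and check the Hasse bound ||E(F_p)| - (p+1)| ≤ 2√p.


Affine points = {(0, 3), (0, 16), (6, 8), (6, 11), (7, 3), (7, 16), (10, 5), (10, 14), (12, 3), (12, 16), (13, 7), (13, 12), (17, 2), (17, 17), (18, 0)}; affine count = 15; |E(F_19)| = 16.

Discriminant check: Δ ∝ 4a³ + 27b² = 4·8³ + 27·9² = 4·512 + 27·81 ≡ 17 (mod 19). Nonzero ⇒ E is nonsingular.
For each x ∈ F_19, compute rhs = x³ + 8·x + 9 mod 19, then count y ∈ F_19 with y² ≡ rhs.
  x = 0: rhs = 9, matching y values: 3, 16 (2 points).
  x = 1: rhs = 18, matching y values: none (0 points).
  x = 2: rhs = 14, matching y values: none (0 points).
  x = 3: rhs = 3, matching y values: none (0 points).
  x = 4: rhs = 10, matching y values: none (0 points).
  x = 5: rhs = 3, matching y values: none (0 points).
  x = 6: rhs = 7, matching y values: 8, 11 (2 points).
  x = 7: rhs = 9, matching y values: 3, 16 (2 points).
  x = 8: rhs = 15, matching y values: none (0 points).
  x = 9: rhs = 12, matching y values: none (0 points).
  x = 10: rhs = 6, matching y values: 5, 14 (2 points).
  x = 11: rhs = 3, matching y values: none (0 points).
  x = 12: rhs = 9, matching y values: 3, 16 (2 points).
  x = 13: rhs = 11, matching y values: 7, 12 (2 points).
  x = 14: rhs = 15, matching y values: none (0 points).
  x = 15: rhs = 8, matching y values: none (0 points).
  x = 16: rhs = 15, matching y values: none (0 points).
  x = 17: rhs = 4, matching y values: 2, 17 (2 points).
  x = 18: rhs = 0, matching y values: 0 (1 points).
Total affine count: 15.
Full point count |E(F_19)| = 15 + 1 = 16.
Hasse bound: |16 − (19+1)| = |-4| = 4 ≤ 2√19 ≈ 8.7178 ✓.


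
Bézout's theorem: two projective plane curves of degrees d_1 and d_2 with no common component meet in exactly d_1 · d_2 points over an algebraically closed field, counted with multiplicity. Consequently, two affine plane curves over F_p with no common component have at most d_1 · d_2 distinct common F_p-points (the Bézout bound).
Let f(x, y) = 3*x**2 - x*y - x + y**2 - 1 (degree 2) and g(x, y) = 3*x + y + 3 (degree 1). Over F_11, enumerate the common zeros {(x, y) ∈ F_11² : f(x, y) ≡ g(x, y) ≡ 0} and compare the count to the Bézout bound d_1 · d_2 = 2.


Common zeros: ∅; count = 0; Bézout bound = 2.

deg(f) = 2, deg(g) = 1, so Bézout bound = 2.
Scan x ∈ F_11. For each x, list the y ∈ F_11 with f(x, y) ≡ 0 and those with g(x, y) ≡ 0 (mod 11); the common zeros in that column are the intersection.
  x = 0: f ≡ 0 at y ∈ {1, 10}; g ≡ 0 at y ∈ {8}; common: ∅.
  x = 1: f ≡ 0 at y ∈ ∅; g ≡ 0 at y ∈ {5}; common: ∅.
  x = 2: f ≡ 0 at y ∈ {6, 7}; g ≡ 0 at y ∈ {2}; common: ∅.
  x = 3: f ≡ 0 at y ∈ {5, 9}; g ≡ 0 at y ∈ {10}; common: ∅.
  x = 4: f ≡ 0 at y ∈ {6, 9}; g ≡ 0 at y ∈ {7}; common: ∅.
  x = 5: f ≡ 0 at y ∈ ∅; g ≡ 0 at y ∈ {4}; common: ∅.
  x = 6: f ≡ 0 at y ∈ ∅; g ≡ 0 at y ∈ {1}; common: ∅.
  x = 7: f ≡ 0 at y ∈ ∅; g ≡ 0 at y ∈ {9}; common: ∅.
  x = 8: f ≡ 0 at y ∈ {1, 7}; g ≡ 0 at y ∈ {6}; common: ∅.
  x = 9: f ≡ 0 at y ∈ ∅; g ≡ 0 at y ∈ {3}; common: ∅.
  x = 10: f ≡ 0 at y ∈ {5}; g ≡ 0 at y ∈ {0}; common: ∅.
Collecting: common zeros = ∅, so the count is 0.
Comparison with the Bézout bound: 0 ≤ 2 = deg(f)·deg(g), as expected for curves with no common component (the affine F_11-count falls short of the bound because intersections may lie at infinity, over extension fields, or carry multiplicity).


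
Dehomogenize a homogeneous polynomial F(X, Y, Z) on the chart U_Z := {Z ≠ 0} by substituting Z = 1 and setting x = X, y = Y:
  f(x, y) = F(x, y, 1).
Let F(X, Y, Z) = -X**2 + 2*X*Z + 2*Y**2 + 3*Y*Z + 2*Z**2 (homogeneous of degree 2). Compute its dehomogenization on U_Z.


f(x, y) = -x**2 + 2*x + 2*y**2 + 3*y + 2

On U_Z we set Z = 1. Each monomial c·X^i·Y^j·Z^k in F becomes c·x^i·y^j·1^k = c·x^i·y^j.
Substituting Z = 1: F(X, Y, 1) = -x**2 + 2*x + 2*y**2 + 3*y + 2.
Note: deg(f) ≤ deg(F) = 2; strict inequality happens when F is divisible by Z (lost terms).


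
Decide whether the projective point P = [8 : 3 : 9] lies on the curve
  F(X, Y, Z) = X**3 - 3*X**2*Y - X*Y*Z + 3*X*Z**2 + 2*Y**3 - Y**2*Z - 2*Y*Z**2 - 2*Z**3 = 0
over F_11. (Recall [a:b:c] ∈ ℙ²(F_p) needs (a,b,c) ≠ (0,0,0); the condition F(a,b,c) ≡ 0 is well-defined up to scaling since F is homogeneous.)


F(8,3,9) ≡ 1 (mod 11); P is NOT on the curve.

Evaluate F(8, 3, 9) term-by-term (mod 11).
  X**3 ↦ 1·512·1·1 = 512
  -3*X**2*Y ↦ -3·64·3·1 = -576
  -X*Y*Z ↦ -1·8·3·9 = -216
  3*X*Z**2 ↦ 3·8·1·81 = 1944
  2*Y**3 ↦ 2·1·27·1 = 54
  -Y**2*Z ↦ -1·1·9·9 = -81
  -2*Y*Z**2 ↦ -2·1·3·81 = -486
  -2*Z**3 ↦ -2·1·1·729 = -1458
Sum: F(8, 3, 9) = (512) + (-576) + (-216) + (1944) + (54) + (-81) + (-486) + (-1458) = -307.
Reducing mod 11: -307 ≡ 1 (mod 11).
Since F(a, b, c) ≡ 1 ≠ 0 (mod 11), P does NOT lie on the curve.


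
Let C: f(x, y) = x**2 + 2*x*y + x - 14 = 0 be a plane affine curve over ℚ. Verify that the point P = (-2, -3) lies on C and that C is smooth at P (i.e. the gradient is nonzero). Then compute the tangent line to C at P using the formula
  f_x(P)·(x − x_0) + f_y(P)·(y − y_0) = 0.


Tangent line at P: -9*x - 4*y - 30 = 0.

Step 1: f(-2, -3) = 0, so P lies on C.
Step 2: partial derivatives
  f_x(x, y) = 2*x + 2*y + 1, f_y(x, y) = 2*x.
  f_x(P) = -9, f_y(P) = -4 (gradient nonzero, so P is smooth).
Step 3: tangent line at P: -9·(x − -2) + -4·(y − -3) = 0.
Expanding: -9*x - 4*y - 30 = 0.


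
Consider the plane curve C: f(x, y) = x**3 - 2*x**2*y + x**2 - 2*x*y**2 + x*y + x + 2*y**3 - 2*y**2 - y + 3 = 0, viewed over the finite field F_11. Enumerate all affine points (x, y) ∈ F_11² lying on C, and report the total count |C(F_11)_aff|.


Affine F_11-points: {(0, 5), (0, 8), (0, 10), (1, 9), (3, 4), (5, 7), (7, 9), (9, 5), (9, 7), (9, 9), (10, 1), (10, 3), (10, 7)}; count = 13.

For each of the 121 pairs (x, y) ∈ F_11², evaluate f(x, y) mod 11. Record the zeros.
  x = 0: [0↦3, 1↦2, 2↦9, 3↦3, 4↦7, 5↦0, 6↦5, 7↦1, 8↦0, 9↦3, 10↦0]  zeros at y ∈ {5, 8, 10}
  x = 1: [0↦6, 1↦2, 2↦2, 3↦7, 4↦7, 5↦3, 6↦7, 7↦9, 8↦10, 9↦0, 10↦2]  zeros at y ∈ {9}
  x = 2: [0↦6, 1↦6, 2↦6, 3↦7, 4↦10, 5↦5, 6↦4, 7↦8, 8↦7, 9↦2, 10↦5]  zeros at y ∈ ∅
  x = 3: [0↦9, 1↦9, 2↦5, 3↦9, 4↦0, 5↦1, 6↦2, 7↦4, 8↦8, 9↦4, 10↦4]  zeros at y ∈ {4}
  x = 4: [0↦10, 1↦6, 2↦5, 3↦8, 4↦5, 5↦8, 6↦7, 7↦3, 8↦8, 9↦1, 10↦5]  zeros at y ∈ ∅
  x = 5: [0↦4, 1↦3, 2↦1, 3↦10, 4↦9, 5↦10, 6↦3, 7↦0, 8↦2, 9↦10, 10↦3]  zeros at y ∈ {7}
  x = 6: [0↦8, 1↦6, 2↦10, 3↦10, 4↦7, 5↦2, 6↦7, 7↦1, 8↦7, 9↦4, 10↦4]  zeros at y ∈ ∅
  x = 7: [0↦6, 1↦10, 2↦5, 3↦3, 4↦5, 5↦1, 6↦3, 7↦1, 8↦7, 9↦0, 10↦3]  zeros at y ∈ {9}
  x = 8: [0↦4, 1↦10, 2↦3, 3↦6, 4↦9, 5↦2, 6↦8, 7↦6, 8↦8, 9↦4, 10↦6]  zeros at y ∈ ∅
  x = 9: [0↦8, 1↦1, 2↦10, 3↦3, 4↦3, 5↦0, 6↦6, 7↦0, 8↦5, 9↦0, 10↦8]  zeros at y ∈ {5, 7, 9}
  x = 10: [0↦2, 1↦0, 2↦10, 3↦0, 4↦4, 5↦1, 6↦3, 7↦0, 8↦4, 9↦5, 10↦4]  zeros at y ∈ {1, 3, 7}
Collecting zeros: affine points = {(0, 5), (0, 8), (0, 10), (1, 9), (3, 4), (5, 7), (7, 9), (9, 5), (9, 7), (9, 9), (10, 1), (10, 3), (10, 7)}.
Total count |C(F_11)_aff| = 13.


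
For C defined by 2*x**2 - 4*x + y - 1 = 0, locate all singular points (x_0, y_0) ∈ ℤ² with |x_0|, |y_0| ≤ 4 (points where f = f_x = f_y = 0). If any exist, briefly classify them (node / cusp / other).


No singular points in the scanned grid; C is smooth there.

Compute partial derivatives:
  f_x = 4*x - 4.
  f_y = 1.
f_y = 1 is a nonzero constant, so f_y never vanishes: no point (x, y) can satisfy f = f_x = f_y = 0. In particular no (x, y) ∈ {−4, ..., 4}² is singular; the curve is smooth.


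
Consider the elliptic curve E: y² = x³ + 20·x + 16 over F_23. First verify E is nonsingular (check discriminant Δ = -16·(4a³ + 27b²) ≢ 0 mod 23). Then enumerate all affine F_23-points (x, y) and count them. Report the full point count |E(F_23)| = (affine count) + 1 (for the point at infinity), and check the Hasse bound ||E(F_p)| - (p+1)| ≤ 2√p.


Affine points = {(0, 4), (0, 19), (2, 8), (2, 15), (7, 4), (7, 19), (11, 7), (11, 16), (12, 11), (12, 12), (13, 9), (13, 14), (14, 2), (14, 21), (16, 4), (16, 19), (17, 5), (17, 18), (22, 8), (22, 15)}; affine count = 20; |E(F_23)| = 21.

Discriminant check: Δ ∝ 4a³ + 27b² = 4·20³ + 27·16² = 4·8000 + 27·256 ≡ 19 (mod 23). Nonzero ⇒ E is nonsingular.
For each x ∈ F_23, compute rhs = x³ + 20·x + 16 mod 23, then count y ∈ F_23 with y² ≡ rhs.
  x = 0: rhs = 16, matching y values: 4, 19 (2 points).
  x = 1: rhs = 14, matching y values: none (0 points).
  x = 2: rhs = 18, matching y values: 8, 15 (2 points).
  x = 3: rhs = 11, matching y values: none (0 points).
  x = 4: rhs = 22, matching y values: none (0 points).
  x = 5: rhs = 11, matching y values: none (0 points).
  x = 6: rhs = 7, matching y values: none (0 points).
  x = 7: rhs = 16, matching y values: 4, 19 (2 points).
  x = 8: rhs = 21, matching y values: none (0 points).
  x = 9: rhs = 5, matching y values: none (0 points).
  x = 10: rhs = 20, matching y values: none (0 points).
  x = 11: rhs = 3, matching y values: 7, 16 (2 points).
  x = 12: rhs = 6, matching y values: 11, 12 (2 points).
  x = 13: rhs = 12, matching y values: 9, 14 (2 points).
  x = 14: rhs = 4, matching y values: 2, 21 (2 points).
  x = 15: rhs = 11, matching y values: none (0 points).
  x = 16: rhs = 16, matching y values: 4, 19 (2 points).
  x = 17: rhs = 2, matching y values: 5, 18 (2 points).
  x = 18: rhs = 21, matching y values: none (0 points).
  x = 19: rhs = 10, matching y values: none (0 points).
  x = 20: rhs = 21, matching y values: none (0 points).
  x = 21: rhs = 14, matching y values: none (0 points).
  x = 22: rhs = 18, matching y values: 8, 15 (2 points).
Total affine count: 20.
Full point count |E(F_23)| = 20 + 1 = 21.
Hasse bound: |21 − (23+1)| = |-3| = 3 ≤ 2√23 ≈ 9.5917 ✓.


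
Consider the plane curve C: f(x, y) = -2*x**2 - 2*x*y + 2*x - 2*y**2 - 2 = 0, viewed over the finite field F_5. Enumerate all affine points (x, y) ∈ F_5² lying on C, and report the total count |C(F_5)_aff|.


Affine F_5-points: {(0, 2), (0, 3), (3, 3), (3, 4), (4, 2), (4, 4)}; count = 6.

For each of the 25 pairs (x, y) ∈ F_5², evaluate f(x, y) mod 5. Record the zeros.
  x = 0: [0↦3, 1↦1, 2↦0, 3↦0, 4↦1]  zeros at y ∈ {2, 3}
  x = 1: [0↦3, 1↦4, 2↦1, 3↦4, 4↦3]  zeros at y ∈ ∅
  x = 2: [0↦4, 1↦3, 2↦3, 3↦4, 4↦1]  zeros at y ∈ ∅
  x = 3: [0↦1, 1↦3, 2↦1, 3↦0, 4↦0]  zeros at y ∈ {3, 4}
  x = 4: [0↦4, 1↦4, 2↦0, 3↦2, 4↦0]  zeros at y ∈ {2, 4}
Collecting zeros: affine points = {(0, 2), (0, 3), (3, 3), (3, 4), (4, 2), (4, 4)}.
Total count |C(F_5)_aff| = 6.


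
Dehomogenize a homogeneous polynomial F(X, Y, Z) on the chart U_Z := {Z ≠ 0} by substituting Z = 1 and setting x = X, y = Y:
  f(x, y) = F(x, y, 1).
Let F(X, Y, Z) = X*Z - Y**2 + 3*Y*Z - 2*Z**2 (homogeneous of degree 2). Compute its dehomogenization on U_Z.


f(x, y) = x - y**2 + 3*y - 2

On U_Z we set Z = 1. Each monomial c·X^i·Y^j·Z^k in F becomes c·x^i·y^j·1^k = c·x^i·y^j.
Substituting Z = 1: F(X, Y, 1) = x - y**2 + 3*y - 2.
Note: deg(f) ≤ deg(F) = 2; strict inequality happens when F is divisible by Z (lost terms).


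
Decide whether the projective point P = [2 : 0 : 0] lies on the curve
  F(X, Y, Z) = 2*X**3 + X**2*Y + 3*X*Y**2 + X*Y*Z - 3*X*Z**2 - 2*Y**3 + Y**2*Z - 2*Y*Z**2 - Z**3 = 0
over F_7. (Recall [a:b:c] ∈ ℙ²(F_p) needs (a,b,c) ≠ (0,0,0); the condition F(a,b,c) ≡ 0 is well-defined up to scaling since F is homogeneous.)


F(2,0,0) ≡ 2 (mod 7); P is NOT on the curve.

Evaluate F(2, 0, 0) term-by-term (mod 7).
  2*X**3 ↦ 2·8·1·1 = 16
  X**2*Y ↦ 1·4·0·1 = 0
  3*X*Y**2 ↦ 3·2·0·1 = 0
  X*Y*Z ↦ 1·2·0·0 = 0
  -3*X*Z**2 ↦ -3·2·1·0 = 0
  -2*Y**3 ↦ -2·1·0·1 = 0
  Y**2*Z ↦ 1·1·0·0 = 0
  -2*Y*Z**2 ↦ -2·1·0·0 = 0
  -Z**3 ↦ -1·1·1·0 = 0
Sum: F(2, 0, 0) = (16) + (0) + (0) + (0) + (0) + (0) + (0) + (0) + (0) = 16.
Reducing mod 7: 16 ≡ 2 (mod 7).
Since F(a, b, c) ≡ 2 ≠ 0 (mod 7), P does NOT lie on the curve.


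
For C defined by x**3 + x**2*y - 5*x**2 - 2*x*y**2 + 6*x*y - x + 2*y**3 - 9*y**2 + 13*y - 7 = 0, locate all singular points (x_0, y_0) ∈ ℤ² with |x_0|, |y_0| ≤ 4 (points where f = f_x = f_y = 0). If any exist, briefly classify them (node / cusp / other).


Singular points: {(1, 2)}; classification: cusp.

Compute partial derivatives:
  f_x = 3*x**2 + 2*x*y - 10*x - 2*y**2 + 6*y - 1.
  f_y = x**2 - 4*x*y + 6*x + 6*y**2 - 18*y + 13.
Scan x_0 ∈ {−4, ..., 4}. For each x_0, f_y(x_0, y) is a polynomial in y; find its integer roots y ∈ {−4, ..., 4}, then test f_x and f at those candidates.
  x = -4: f_y(-4, y) = 6*y**2 - 2*y + 5; no integer root y with |y| ≤ 4.
  x = -3: f_y(-3, y) = 6*y**2 - 6*y + 4; no integer root y with |y| ≤ 4.
  x = -2: f_y(-2, y) = 6*y**2 - 10*y + 5; no integer root y with |y| ≤ 4.
  x = -1: f_y(-1, y) = 6*y**2 - 14*y + 8; vanishes at y ∈ {1}. (-1, 1): f_x = 14 ≠ 0.
  x = 0: f_y(0, y) = 6*y**2 - 18*y + 13; no integer root y with |y| ≤ 4.
  x = 1: f_y(1, y) = 6*y**2 - 22*y + 20; vanishes at y ∈ {2}. (1, 2): f_x = 0, f = 0 — SINGULAR.
  x = 2: f_y(2, y) = 6*y**2 - 26*y + 29; no integer root y with |y| ≤ 4.
  x = 3: f_y(3, y) = 6*y**2 - 30*y + 40; no integer root y with |y| ≤ 4.
  x = 4: f_y(4, y) = 6*y**2 - 34*y + 53; no integer root y with |y| ≤ 4.
Only singular point on the grid: (1, 2).
Classify: substitute x = 1 + u, y = 2 + v and expand: f = u**3 + u**2*v - 2*u*v**2 + 2*v**3 + v**2.
No constant or linear terms (consistent with a singular point). Quadratic part: v**2. Cubic part: u**3 + u**2*v - 2*u*v**2 + 2*v**3.
The quadratic part v**2 is a perfect square, so there is a single (double) tangent line v = 0, i.e. y = 2. Restricting the cubic part to that line (v = 0) leaves u**3 ≠ 0, so f is not divisible by v and the branch is v² ≈ -u**3 to lowest order — this is a cusp.
Classification: cusp.


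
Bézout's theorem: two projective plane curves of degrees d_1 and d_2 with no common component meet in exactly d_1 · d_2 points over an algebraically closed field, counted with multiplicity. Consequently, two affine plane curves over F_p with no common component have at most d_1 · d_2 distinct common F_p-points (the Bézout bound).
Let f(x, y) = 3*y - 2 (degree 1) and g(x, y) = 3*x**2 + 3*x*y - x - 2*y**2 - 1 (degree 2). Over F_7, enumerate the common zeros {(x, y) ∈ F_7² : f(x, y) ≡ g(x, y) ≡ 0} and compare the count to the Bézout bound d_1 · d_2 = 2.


Common zeros: ∅; count = 0; Bézout bound = 2.

deg(f) = 1, deg(g) = 2, so Bézout bound = 2.
Scan x ∈ F_7. For each x, list the y ∈ F_7 with f(x, y) ≡ 0 and those with g(x, y) ≡ 0 (mod 7); the common zeros in that column are the intersection.
  x = 0: f ≡ 0 at y ∈ {3}; g ≡ 0 at y ∈ ∅; common: ∅.
  x = 1: f ≡ 0 at y ∈ {3}; g ≡ 0 at y ∈ ∅; common: ∅.
  x = 2: f ≡ 0 at y ∈ {3}; g ≡ 0 at y ∈ ∅; common: ∅.
  x = 3: f ≡ 0 at y ∈ {3}; g ≡ 0 at y ∈ ∅; common: ∅.
  x = 4: f ≡ 0 at y ∈ {3}; g ≡ 0 at y ∈ ∅; common: ∅.
  x = 5: f ≡ 0 at y ∈ {3}; g ≡ 0 at y ∈ {2}; common: ∅.
  x = 6: f ≡ 0 at y ∈ {3}; g ≡ 0 at y ∈ ∅; common: ∅.
Collecting: common zeros = ∅, so the count is 0.
Comparison with the Bézout bound: 0 ≤ 2 = deg(f)·deg(g), as expected for curves with no common component (the affine F_7-count falls short of the bound because intersections may lie at infinity, over extension fields, or carry multiplicity).


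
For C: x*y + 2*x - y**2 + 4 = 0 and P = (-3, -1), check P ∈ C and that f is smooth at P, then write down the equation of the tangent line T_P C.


Tangent line at P: x - y + 2 = 0.

Step 1: f(-3, -1) = 0, so P lies on C.
Step 2: partial derivatives
  f_x(x, y) = y + 2, f_y(x, y) = x - 2*y.
  f_x(P) = 1, f_y(P) = -1 (gradient nonzero, so P is smooth).
Step 3: tangent line at P: 1·(x − -3) + -1·(y − -1) = 0.
Expanding: x - y + 2 = 0.


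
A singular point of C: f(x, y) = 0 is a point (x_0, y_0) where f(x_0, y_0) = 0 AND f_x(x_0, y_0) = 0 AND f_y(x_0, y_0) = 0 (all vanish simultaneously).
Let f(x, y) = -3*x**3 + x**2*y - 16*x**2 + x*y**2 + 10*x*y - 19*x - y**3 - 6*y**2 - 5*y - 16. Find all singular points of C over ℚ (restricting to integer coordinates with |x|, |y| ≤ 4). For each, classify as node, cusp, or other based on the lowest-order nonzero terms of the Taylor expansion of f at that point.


Singular points: {(-2, -3)}; classification: node.

Compute partial derivatives:
  f_x = -9*x**2 + 2*x*y - 32*x + y**2 + 10*y - 19.
  f_y = x**2 + 2*x*y + 10*x - 3*y**2 - 12*y - 5.
Scan x_0 ∈ {−4, ..., 4}. For each x_0, f_y(x_0, y) is a polynomial in y; find its integer roots y ∈ {−4, ..., 4}, then test f_x and f at those candidates.
  x = -4: f_y(-4, y) = -3*y**2 - 20*y - 29; no integer root y with |y| ≤ 4.
  x = -3: f_y(-3, y) = -3*y**2 - 18*y - 26; no integer root y with |y| ≤ 4.
  x = -2: f_y(-2, y) = -3*y**2 - 16*y - 21; vanishes at y ∈ {-3}. (-2, -3): f_x = 0, f = 0 — SINGULAR.
  x = -1: f_y(-1, y) = -3*y**2 - 14*y - 14; no integer root y with |y| ≤ 4.
  x = 0: f_y(0, y) = -3*y**2 - 12*y - 5; no integer root y with |y| ≤ 4.
  x = 1: f_y(1, y) = -3*y**2 - 10*y + 6; no integer root y with |y| ≤ 4.
  x = 2: f_y(2, y) = -3*y**2 - 8*y + 19; no integer root y with |y| ≤ 4.
  x = 3: f_y(3, y) = -3*y**2 - 6*y + 34; no integer root y with |y| ≤ 4.
  x = 4: f_y(4, y) = -3*y**2 - 4*y + 51; no integer root y with |y| ≤ 4.
Only singular point on the grid: (-2, -3).
Classify: substitute x = -2 + u, y = -3 + v and expand: f = -3*u**3 + u**2*v - u**2 + u*v**2 - v**3 + v**2.
No constant or linear terms (consistent with a singular point). Quadratic part: -u**2 + v**2. Cubic part: -3*u**3 + u**2*v + u*v**2 - v**3.
The quadratic part v**2 - u**2 = (v − u)(v + u) splits into two distinct linear factors, so there are two distinct tangent lines y − -3 = ±(x − -2) — this is a node (ordinary double point).
Classification: node.


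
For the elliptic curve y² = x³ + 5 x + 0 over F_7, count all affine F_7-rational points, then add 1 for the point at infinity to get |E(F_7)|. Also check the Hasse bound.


Affine points = {(0, 0), (2, 2), (2, 5), (3, 0), (4, 0), (6, 1), (6, 6)}; affine count = 7; |E(F_7)| = 8.

Discriminant check: Δ ∝ 4a³ + 27b² = 4·5³ + 27·0² = 4·125 + 27·0 ≡ 3 (mod 7). Nonzero ⇒ E is nonsingular.
For each x ∈ F_7, compute rhs = x³ + 5·x + 0 mod 7, then count y ∈ F_7 with y² ≡ rhs.
  x = 0: rhs = 0, matching y values: 0 (1 points).
  x = 1: rhs = 6, matching y values: none (0 points).
  x = 2: rhs = 4, matching y values: 2, 5 (2 points).
  x = 3: rhs = 0, matching y values: 0 (1 points).
  x = 4: rhs = 0, matching y values: 0 (1 points).
  x = 5: rhs = 3, matching y values: none (0 points).
  x = 6: rhs = 1, matching y values: 1, 6 (2 points).
Total affine count: 7.
Full point count |E(F_7)| = 7 + 1 = 8.
Hasse bound: |8 − (7+1)| = |0| = 0 ≤ 2√7 ≈ 5.2915 ✓.


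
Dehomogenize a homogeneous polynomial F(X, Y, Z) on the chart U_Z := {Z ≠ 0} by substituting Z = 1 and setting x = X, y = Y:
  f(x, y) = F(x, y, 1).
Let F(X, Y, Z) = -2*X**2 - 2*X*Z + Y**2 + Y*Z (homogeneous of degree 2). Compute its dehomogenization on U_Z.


f(x, y) = -2*x**2 - 2*x + y**2 + y

On U_Z we set Z = 1. Each monomial c·X^i·Y^j·Z^k in F becomes c·x^i·y^j·1^k = c·x^i·y^j.
Substituting Z = 1: F(X, Y, 1) = -2*x**2 - 2*x + y**2 + y.
Note: deg(f) ≤ deg(F) = 2; strict inequality happens when F is divisible by Z (lost terms).


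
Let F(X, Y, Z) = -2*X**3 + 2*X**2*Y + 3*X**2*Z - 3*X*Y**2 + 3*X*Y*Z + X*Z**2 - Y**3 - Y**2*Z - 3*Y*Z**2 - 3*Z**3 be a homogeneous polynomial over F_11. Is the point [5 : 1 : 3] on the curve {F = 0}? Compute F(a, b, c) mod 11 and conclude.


F(5,1,3) ≡ 10 (mod 11); P is NOT on the curve.

Evaluate F(5, 1, 3) term-by-term (mod 11).
  -2*X**3 ↦ -2·125·1·1 = -250
  2*X**2*Y ↦ 2·25·1·1 = 50
  3*X**2*Z ↦ 3·25·1·3 = 225
  -3*X*Y**2 ↦ -3·5·1·1 = -15
  3*X*Y*Z ↦ 3·5·1·3 = 45
  X*Z**2 ↦ 1·5·1·9 = 45
  -Y**3 ↦ -1·1·1·1 = -1
  -Y**2*Z ↦ -1·1·1·3 = -3
  -3*Y*Z**2 ↦ -3·1·1·9 = -27
  -3*Z**3 ↦ -3·1·1·27 = -81
Sum: F(5, 1, 3) = (-250) + (50) + (225) + (-15) + (45) + (45) + (-1) + (-3) + (-27) + (-81) = -12.
Reducing mod 11: -12 ≡ 10 (mod 11).
Since F(a, b, c) ≡ 10 ≠ 0 (mod 11), P does NOT lie on the curve.


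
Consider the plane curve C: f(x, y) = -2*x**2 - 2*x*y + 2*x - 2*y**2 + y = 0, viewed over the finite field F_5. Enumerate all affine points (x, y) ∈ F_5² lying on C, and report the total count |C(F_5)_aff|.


Affine F_5-points: {(0, 0), (0, 3), (1, 0), (1, 2), (3, 2), (3, 3)}; count = 6.

For each of the 25 pairs (x, y) ∈ F_5², evaluate f(x, y) mod 5. Record the zeros.
  x = 0: [0↦0, 1↦4, 2↦4, 3↦0, 4↦2]  zeros at y ∈ {0, 3}
  x = 1: [0↦0, 1↦2, 2↦0, 3↦4, 4↦4]  zeros at y ∈ {0, 2}
  x = 2: [0↦1, 1↦1, 2↦2, 3↦4, 4↦2]  zeros at y ∈ ∅
  x = 3: [0↦3, 1↦1, 2↦0, 3↦0, 4↦1]  zeros at y ∈ {2, 3}
  x = 4: [0↦1, 1↦2, 2↦4, 3↦2, 4↦1]  zeros at y ∈ ∅
Collecting zeros: affine points = {(0, 0), (0, 3), (1, 0), (1, 2), (3, 2), (3, 3)}.
Total count |C(F_5)_aff| = 6.


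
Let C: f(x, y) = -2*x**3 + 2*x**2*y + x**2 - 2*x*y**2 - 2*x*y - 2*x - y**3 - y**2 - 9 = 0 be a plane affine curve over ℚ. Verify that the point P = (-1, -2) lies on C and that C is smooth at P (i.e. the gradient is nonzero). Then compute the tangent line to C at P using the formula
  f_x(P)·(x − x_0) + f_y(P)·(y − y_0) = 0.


Tangent line at P: -6*x - 12*y - 30 = 0.

Step 1: f(-1, -2) = 0, so P lies on C.
Step 2: partial derivatives
  f_x(x, y) = -6*x**2 + 4*x*y + 2*x - 2*y**2 - 2*y - 2, f_y(x, y) = 2*x**2 - 4*x*y - 2*x - 3*y**2 - 2*y.
  f_x(P) = -6, f_y(P) = -12 (gradient nonzero, so P is smooth).
Step 3: tangent line at P: -6·(x − -1) + -12·(y − -2) = 0.
Expanding: -6*x - 12*y - 30 = 0.


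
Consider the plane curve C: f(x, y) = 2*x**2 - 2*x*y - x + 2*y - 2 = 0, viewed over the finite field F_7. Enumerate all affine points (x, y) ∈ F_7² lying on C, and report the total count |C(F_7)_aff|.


Affine F_7-points: {(0, 1), (2, 2), (3, 5), (4, 2), (5, 1), (6, 5)}; count = 6.

For each of the 49 pairs (x, y) ∈ F_7², evaluate f(x, y) mod 7. Record the zeros.
  x = 0: [0↦5, 1↦0, 2↦2, 3↦4, 4↦6, 5↦1, 6↦3]  zeros at y ∈ {1}
  x = 1: [0↦6, 1↦6, 2↦6, 3↦6, 4↦6, 5↦6, 6↦6]  zeros at y ∈ ∅
  x = 2: [0↦4, 1↦2, 2↦0, 3↦5, 4↦3, 5↦1, 6↦6]  zeros at y ∈ {2}
  x = 3: [0↦6, 1↦2, 2↦5, 3↦1, 4↦4, 5↦0, 6↦3]  zeros at y ∈ {5}
  x = 4: [0↦5, 1↦6, 2↦0, 3↦1, 4↦2, 5↦3, 6↦4]  zeros at y ∈ {2}
  x = 5: [0↦1, 1↦0, 2↦6, 3↦5, 4↦4, 5↦3, 6↦2]  zeros at y ∈ {1}
  x = 6: [0↦1, 1↦5, 2↦2, 3↦6, 4↦3, 5↦0, 6↦4]  zeros at y ∈ {5}
Collecting zeros: affine points = {(0, 1), (2, 2), (3, 5), (4, 2), (5, 1), (6, 5)}.
Total count |C(F_7)_aff| = 6.


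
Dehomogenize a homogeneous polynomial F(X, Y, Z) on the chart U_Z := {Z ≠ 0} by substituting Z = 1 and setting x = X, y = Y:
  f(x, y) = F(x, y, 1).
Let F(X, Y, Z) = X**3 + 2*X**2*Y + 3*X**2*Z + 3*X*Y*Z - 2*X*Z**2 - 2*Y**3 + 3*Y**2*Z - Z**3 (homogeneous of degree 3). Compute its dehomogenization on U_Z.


f(x, y) = x**3 + 2*x**2*y + 3*x**2 + 3*x*y - 2*x - 2*y**3 + 3*y**2 - 1

On U_Z we set Z = 1. Each monomial c·X^i·Y^j·Z^k in F becomes c·x^i·y^j·1^k = c·x^i·y^j.
Substituting Z = 1: F(X, Y, 1) = x**3 + 2*x**2*y + 3*x**2 + 3*x*y - 2*x - 2*y**3 + 3*y**2 - 1.
Note: deg(f) ≤ deg(F) = 3; strict inequality happens when F is divisible by Z (lost terms).


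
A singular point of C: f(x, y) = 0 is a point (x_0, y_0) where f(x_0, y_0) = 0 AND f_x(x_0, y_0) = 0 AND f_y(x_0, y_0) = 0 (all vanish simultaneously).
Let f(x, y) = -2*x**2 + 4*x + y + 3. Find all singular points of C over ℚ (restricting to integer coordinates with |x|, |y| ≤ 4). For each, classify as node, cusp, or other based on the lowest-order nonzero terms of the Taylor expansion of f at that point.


No singular points in the scanned grid; C is smooth there.

Compute partial derivatives:
  f_x = 4 - 4*x.
  f_y = 1.
f_y = 1 is a nonzero constant, so f_y never vanishes: no point (x, y) can satisfy f = f_x = f_y = 0. In particular no (x, y) ∈ {−4, ..., 4}² is singular; the curve is smooth.


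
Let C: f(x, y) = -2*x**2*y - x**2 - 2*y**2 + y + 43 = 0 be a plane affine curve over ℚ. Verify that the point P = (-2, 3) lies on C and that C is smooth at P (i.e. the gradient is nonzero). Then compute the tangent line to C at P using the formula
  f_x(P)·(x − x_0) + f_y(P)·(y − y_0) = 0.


Tangent line at P: 28*x - 19*y + 113 = 0.

Step 1: f(-2, 3) = 0, so P lies on C.
Step 2: partial derivatives
  f_x(x, y) = -4*x*y - 2*x, f_y(x, y) = -2*x**2 - 4*y + 1.
  f_x(P) = 28, f_y(P) = -19 (gradient nonzero, so P is smooth).
Step 3: tangent line at P: 28·(x − -2) + -19·(y − 3) = 0.
Expanding: 28*x - 19*y + 113 = 0.


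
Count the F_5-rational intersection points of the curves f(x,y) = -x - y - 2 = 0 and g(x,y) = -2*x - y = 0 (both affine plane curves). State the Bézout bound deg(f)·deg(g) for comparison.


Common zeros: {(2, 1)}; count = 1; Bézout bound = 1.

deg(f) = 1, deg(g) = 1, so Bézout bound = 1.
Scan x ∈ F_5. For each x, list the y ∈ F_5 with f(x, y) ≡ 0 and those with g(x, y) ≡ 0 (mod 5); the common zeros in that column are the intersection.
  x = 0: f ≡ 0 at y ∈ {3}; g ≡ 0 at y ∈ {0}; common: ∅.
  x = 1: f ≡ 0 at y ∈ {2}; g ≡ 0 at y ∈ {3}; common: ∅.
  x = 2: f ≡ 0 at y ∈ {1}; g ≡ 0 at y ∈ {1}; common: {1}.
  x = 3: f ≡ 0 at y ∈ {0}; g ≡ 0 at y ∈ {4}; common: ∅.
  x = 4: f ≡ 0 at y ∈ {4}; g ≡ 0 at y ∈ {2}; common: ∅.
Collecting: common zeros = {(2, 1)}, so the count is 1.
Comparison with the Bézout bound: 1 ≤ 1 = deg(f)·deg(g), as expected for curves with no common component (the bound is attained).


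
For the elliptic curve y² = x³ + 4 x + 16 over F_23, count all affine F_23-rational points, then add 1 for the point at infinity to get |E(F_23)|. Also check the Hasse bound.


Affine points = {(0, 4), (0, 19), (2, 3), (2, 20), (3, 3), (3, 20), (4, 2), (4, 21), (5, 0), (6, 7), (6, 16), (8, 10), (8, 13), (15, 1), (15, 22), (16, 6), (16, 17), (17, 11), (17, 12), (18, 3), (18, 20), (20, 0), (21, 0)}; affine count = 23; |E(F_23)| = 24.

Discriminant check: Δ ∝ 4a³ + 27b² = 4·4³ + 27·16² = 4·64 + 27·256 ≡ 15 (mod 23). Nonzero ⇒ E is nonsingular.
For each x ∈ F_23, compute rhs = x³ + 4·x + 16 mod 23, then count y ∈ F_23 with y² ≡ rhs.
  x = 0: rhs = 16, matching y values: 4, 19 (2 points).
  x = 1: rhs = 21, matching y values: none (0 points).
  x = 2: rhs = 9, matching y values: 3, 20 (2 points).
  x = 3: rhs = 9, matching y values: 3, 20 (2 points).
  x = 4: rhs = 4, matching y values: 2, 21 (2 points).
  x = 5: rhs = 0, matching y values: 0 (1 points).
  x = 6: rhs = 3, matching y values: 7, 16 (2 points).
  x = 7: rhs = 19, matching y values: none (0 points).
  x = 8: rhs = 8, matching y values: 10, 13 (2 points).
  x = 9: rhs = 22, matching y values: none (0 points).
  x = 10: rhs = 21, matching y values: none (0 points).
  x = 11: rhs = 11, matching y values: none (0 points).
  x = 12: rhs = 21, matching y values: none (0 points).
  x = 13: rhs = 11, matching y values: none (0 points).
  x = 14: rhs = 10, matching y values: none (0 points).
  x = 15: rhs = 1, matching y values: 1, 22 (2 points).
  x = 16: rhs = 13, matching y values: 6, 17 (2 points).
  x = 17: rhs = 6, matching y values: 11, 12 (2 points).
  x = 18: rhs = 9, matching y values: 3, 20 (2 points).
  x = 19: rhs = 5, matching y values: none (0 points).
  x = 20: rhs = 0, matching y values: 0 (1 points).
  x = 21: rhs = 0, matching y values: 0 (1 points).
  x = 22: rhs = 11, matching y values: none (0 points).
Total affine count: 23.
Full point count |E(F_23)| = 23 + 1 = 24.
Hasse bound: |24 − (23+1)| = |0| = 0 ≤ 2√23 ≈ 9.5917 ✓.


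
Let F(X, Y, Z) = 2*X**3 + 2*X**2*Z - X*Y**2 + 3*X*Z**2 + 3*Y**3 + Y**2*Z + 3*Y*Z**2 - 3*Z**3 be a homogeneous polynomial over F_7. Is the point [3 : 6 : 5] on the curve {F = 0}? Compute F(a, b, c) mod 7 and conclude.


F(3,6,5) ≡ 2 (mod 7); P is NOT on the curve.

Evaluate F(3, 6, 5) term-by-term (mod 7).
  2*X**3 ↦ 2·27·1·1 = 54
  2*X**2*Z ↦ 2·9·1·5 = 90
  -X*Y**2 ↦ -1·3·36·1 = -108
  3*X*Z**2 ↦ 3·3·1·25 = 225
  3*Y**3 ↦ 3·1·216·1 = 648
  Y**2*Z ↦ 1·1·36·5 = 180
  3*Y*Z**2 ↦ 3·1·6·25 = 450
  -3*Z**3 ↦ -3·1·1·125 = -375
Sum: F(3, 6, 5) = (54) + (90) + (-108) + (225) + (648) + (180) + (450) + (-375) = 1164.
Reducing mod 7: 1164 ≡ 2 (mod 7).
Since F(a, b, c) ≡ 2 ≠ 0 (mod 7), P does NOT lie on the curve.


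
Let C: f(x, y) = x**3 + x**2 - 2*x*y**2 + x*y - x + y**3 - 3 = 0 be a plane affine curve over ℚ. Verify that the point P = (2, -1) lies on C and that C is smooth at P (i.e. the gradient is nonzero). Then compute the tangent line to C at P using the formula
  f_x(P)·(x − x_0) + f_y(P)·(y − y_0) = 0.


Tangent line at P: 12*x + 13*y - 11 = 0.

Step 1: f(2, -1) = 0, so P lies on C.
Step 2: partial derivatives
  f_x(x, y) = 3*x**2 + 2*x - 2*y**2 + y - 1, f_y(x, y) = -4*x*y + x + 3*y**2.
  f_x(P) = 12, f_y(P) = 13 (gradient nonzero, so P is smooth).
Step 3: tangent line at P: 12·(x − 2) + 13·(y − -1) = 0.
Expanding: 12*x + 13*y - 11 = 0.


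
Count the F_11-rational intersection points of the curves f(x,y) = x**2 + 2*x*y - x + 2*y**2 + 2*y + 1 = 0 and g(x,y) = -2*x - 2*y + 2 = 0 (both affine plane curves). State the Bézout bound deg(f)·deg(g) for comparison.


Common zeros: {(6, 6), (10, 2)}; count = 2; Bézout bound = 2.

deg(f) = 2, deg(g) = 1, so Bézout bound = 2.
Scan x ∈ F_11. For each x, list the y ∈ F_11 with f(x, y) ≡ 0 and those with g(x, y) ≡ 0 (mod 11); the common zeros in that column are the intersection.
  x = 0: f ≡ 0 at y ∈ ∅; g ≡ 0 at y ∈ {1}; common: ∅.
  x = 1: f ≡ 0 at y ∈ ∅; g ≡ 0 at y ∈ {0}; common: ∅.
  x = 2: f ≡ 0 at y ∈ {1, 7}; g ≡ 0 at y ∈ {10}; common: ∅.
  x = 3: f ≡ 0 at y ∈ ∅; g ≡ 0 at y ∈ {9}; common: ∅.
  x = 4: f ≡ 0 at y ∈ ∅; g ≡ 0 at y ∈ {8}; common: ∅.
  x = 5: f ≡ 0 at y ∈ {6, 10}; g ≡ 0 at y ∈ {7}; common: ∅.
  x = 6: f ≡ 0 at y ∈ {6, 9}; g ≡ 0 at y ∈ {6}; common: {6}.
  x = 7: f ≡ 0 at y ∈ {7}; g ≡ 0 at y ∈ {5}; common: ∅.
  x = 8: f ≡ 0 at y ∈ {1}; g ≡ 0 at y ∈ {4}; common: ∅.
  x = 9: f ≡ 0 at y ∈ {2, 10}; g ≡ 0 at y ∈ {3}; common: ∅.
  x = 10: f ≡ 0 at y ∈ {2, 9}; g ≡ 0 at y ∈ {2}; common: {2}.
Collecting: common zeros = {(6, 6), (10, 2)}, so the count is 2.
Comparison with the Bézout bound: 2 ≤ 2 = deg(f)·deg(g), as expected for curves with no common component (the bound is attained).


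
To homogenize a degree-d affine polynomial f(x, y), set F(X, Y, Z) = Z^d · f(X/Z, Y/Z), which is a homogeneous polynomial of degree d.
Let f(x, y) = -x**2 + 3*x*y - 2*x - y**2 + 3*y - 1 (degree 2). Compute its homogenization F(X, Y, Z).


F(X, Y, Z) = -X**2 + 3*X*Y - 2*X*Z - Y**2 + 3*Y*Z - Z**2

deg(f) = 2.
Substitute x = X/Z, y = Y/Z into f, then multiply by Z^2.
  monomial -1·x^2·y^0 ↦ -1·X^2·Y^0·Z^0.
  monomial 3·x^1·y^1 ↦ 3·X^1·Y^1·Z^0.
  monomial -2·x^1·y^0 ↦ -2·X^1·Y^0·Z^1.
  monomial -1·x^0·y^2 ↦ -1·X^0·Y^2·Z^0.
  monomial 3·x^0·y^1 ↦ 3·X^0·Y^1·Z^1.
  monomial -1·x^0·y^0 ↦ -1·X^0·Y^0·Z^2.
Collecting: F(X, Y, Z) = -X**2 + 3*X*Y - 2*X*Z - Y**2 + 3*Y*Z - Z**2.


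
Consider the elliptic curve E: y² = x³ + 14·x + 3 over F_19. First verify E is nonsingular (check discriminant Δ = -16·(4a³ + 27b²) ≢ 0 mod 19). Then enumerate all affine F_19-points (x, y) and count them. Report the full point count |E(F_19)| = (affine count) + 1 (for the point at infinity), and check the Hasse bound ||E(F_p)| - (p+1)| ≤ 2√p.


Affine points = {(2, 1), (2, 18), (4, 3), (4, 16), (7, 8), (7, 11), (8, 0), (11, 5), (11, 14), (13, 8), (13, 11), (14, 6), (14, 13), (15, 4), (15, 15), (17, 9), (17, 10), (18, 8), (18, 11)}; affine count = 19; |E(F_19)| = 20.

Discriminant check: Δ ∝ 4a³ + 27b² = 4·14³ + 27·3² = 4·2744 + 27·9 ≡ 9 (mod 19). Nonzero ⇒ E is nonsingular.
For each x ∈ F_19, compute rhs = x³ + 14·x + 3 mod 19, then count y ∈ F_19 with y² ≡ rhs.
  x = 0: rhs = 3, matching y values: none (0 points).
  x = 1: rhs = 18, matching y values: none (0 points).
  x = 2: rhs = 1, matching y values: 1, 18 (2 points).
  x = 3: rhs = 15, matching y values: none (0 points).
  x = 4: rhs = 9, matching y values: 3, 16 (2 points).
  x = 5: rhs = 8, matching y values: none (0 points).
  x = 6: rhs = 18, matching y values: none (0 points).
  x = 7: rhs = 7, matching y values: 8, 11 (2 points).
  x = 8: rhs = 0, matching y values: 0 (1 points).
  x = 9: rhs = 3, matching y values: none (0 points).
  x = 10: rhs = 3, matching y values: none (0 points).
  x = 11: rhs = 6, matching y values: 5, 14 (2 points).
  x = 12: rhs = 18, matching y values: none (0 points).
  x = 13: rhs = 7, matching y values: 8, 11 (2 points).
  x = 14: rhs = 17, matching y values: 6, 13 (2 points).
  x = 15: rhs = 16, matching y values: 4, 15 (2 points).
  x = 16: rhs = 10, matching y values: none (0 points).
  x = 17: rhs = 5, matching y values: 9, 10 (2 points).
  x = 18: rhs = 7, matching y values: 8, 11 (2 points).
Total affine count: 19.
Full point count |E(F_19)| = 19 + 1 = 20.
Hasse bound: |20 − (19+1)| = |0| = 0 ≤ 2√19 ≈ 8.7178 ✓.


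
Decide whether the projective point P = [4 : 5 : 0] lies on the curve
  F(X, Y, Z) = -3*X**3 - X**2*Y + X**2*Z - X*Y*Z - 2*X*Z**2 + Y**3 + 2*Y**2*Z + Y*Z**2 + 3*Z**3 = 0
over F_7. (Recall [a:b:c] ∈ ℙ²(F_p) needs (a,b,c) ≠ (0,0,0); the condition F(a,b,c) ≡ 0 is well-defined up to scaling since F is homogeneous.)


F(4,5,0) ≡ 0 (mod 7); P is on the curve.

Evaluate F(4, 5, 0) term-by-term (mod 7).
  -3*X**3 ↦ -3·64·1·1 = -192
  -X**2*Y ↦ -1·16·5·1 = -80
  X**2*Z ↦ 1·16·1·0 = 0
  -X*Y*Z ↦ -1·4·5·0 = 0
  -2*X*Z**2 ↦ -2·4·1·0 = 0
  Y**3 ↦ 1·1·125·1 = 125
  2*Y**2*Z ↦ 2·1·25·0 = 0
  Y*Z**2 ↦ 1·1·5·0 = 0
  3*Z**3 ↦ 3·1·1·0 = 0
Sum: F(4, 5, 0) = (-192) + (-80) + (0) + (0) + (0) + (125) + (0) + (0) + (0) = -147.
Reducing mod 7: -147 ≡ 0 (mod 7).
Since F(a, b, c) ≡ 0 (mod 7), P lies on the curve.


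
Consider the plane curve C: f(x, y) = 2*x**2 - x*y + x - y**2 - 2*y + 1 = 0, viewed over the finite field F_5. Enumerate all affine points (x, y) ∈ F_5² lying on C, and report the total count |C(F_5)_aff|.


Affine F_5-points: {(1, 1), (2, 3), (4, 1), (4, 3)}; count = 4.

For each of the 25 pairs (x, y) ∈ F_5², evaluate f(x, y) mod 5. Record the zeros.
  x = 0: [0↦1, 1↦3, 2↦3, 3↦1, 4↦2]  zeros at y ∈ ∅
  x = 1: [0↦4, 1↦0, 2↦4, 3↦1, 4↦1]  zeros at y ∈ {1}
  x = 2: [0↦1, 1↦1, 2↦4, 3↦0, 4↦4]  zeros at y ∈ {3}
  x = 3: [0↦2, 1↦1, 2↦3, 3↦3, 4↦1]  zeros at y ∈ ∅
  x = 4: [0↦2, 1↦0, 2↦1, 3↦0, 4↦2]  zeros at y ∈ {1, 3}
Collecting zeros: affine points = {(1, 1), (2, 3), (4, 1), (4, 3)}.
Total count |C(F_5)_aff| = 4.


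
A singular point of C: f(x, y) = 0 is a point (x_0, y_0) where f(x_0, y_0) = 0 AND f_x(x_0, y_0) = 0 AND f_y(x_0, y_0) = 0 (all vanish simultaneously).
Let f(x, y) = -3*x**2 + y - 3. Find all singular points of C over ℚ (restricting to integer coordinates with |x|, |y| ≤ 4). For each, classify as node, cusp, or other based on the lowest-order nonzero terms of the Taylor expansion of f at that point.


No singular points in the scanned grid; C is smooth there.

Compute partial derivatives:
  f_x = -6*x.
  f_y = 1.
f_y = 1 is a nonzero constant, so f_y never vanishes: no point (x, y) can satisfy f = f_x = f_y = 0. In particular no (x, y) ∈ {−4, ..., 4}² is singular; the curve is smooth.


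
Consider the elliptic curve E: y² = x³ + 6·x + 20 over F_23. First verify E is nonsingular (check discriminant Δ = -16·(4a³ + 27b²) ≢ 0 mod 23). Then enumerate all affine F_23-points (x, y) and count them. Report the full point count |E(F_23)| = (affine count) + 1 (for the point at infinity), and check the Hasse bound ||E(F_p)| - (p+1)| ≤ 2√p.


Affine points = {(1, 2), (1, 21), (4, 4), (4, 19), (12, 7), (12, 16), (13, 8), (13, 15), (15, 9), (15, 14), (16, 7), (16, 16), (18, 7), (18, 16), (19, 1), (19, 22), (21, 0), (22, 6), (22, 17)}; affine count = 19; |E(F_23)| = 20.

Discriminant check: Δ ∝ 4a³ + 27b² = 4·6³ + 27·20² = 4·216 + 27·400 ≡ 3 (mod 23). Nonzero ⇒ E is nonsingular.
For each x ∈ F_23, compute rhs = x³ + 6·x + 20 mod 23, then count y ∈ F_23 with y² ≡ rhs.
  x = 0: rhs = 20, matching y values: none (0 points).
  x = 1: rhs = 4, matching y values: 2, 21 (2 points).
  x = 2: rhs = 17, matching y values: none (0 points).
  x = 3: rhs = 19, matching y values: none (0 points).
  x = 4: rhs = 16, matching y values: 4, 19 (2 points).
  x = 5: rhs = 14, matching y values: none (0 points).
  x = 6: rhs = 19, matching y values: none (0 points).
  x = 7: rhs = 14, matching y values: none (0 points).
  x = 8: rhs = 5, matching y values: none (0 points).
  x = 9: rhs = 21, matching y values: none (0 points).
  x = 10: rhs = 22, matching y values: none (0 points).
  x = 11: rhs = 14, matching y values: none (0 points).
  x = 12: rhs = 3, matching y values: 7, 16 (2 points).
  x = 13: rhs = 18, matching y values: 8, 15 (2 points).
  x = 14: rhs = 19, matching y values: none (0 points).
  x = 15: rhs = 12, matching y values: 9, 14 (2 points).
  x = 16: rhs = 3, matching y values: 7, 16 (2 points).
  x = 17: rhs = 21, matching y values: none (0 points).
  x = 18: rhs = 3, matching y values: 7, 16 (2 points).
  x = 19: rhs = 1, matching y values: 1, 22 (2 points).
  x = 20: rhs = 21, matching y values: none (0 points).
  x = 21: rhs = 0, matching y values: 0 (1 points).
  x = 22: rhs = 13, matching y values: 6, 17 (2 points).
Total affine count: 19.
Full point count |E(F_23)| = 19 + 1 = 20.
Hasse bound: |20 − (23+1)| = |-4| = 4 ≤ 2√23 ≈ 9.5917 ✓.
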